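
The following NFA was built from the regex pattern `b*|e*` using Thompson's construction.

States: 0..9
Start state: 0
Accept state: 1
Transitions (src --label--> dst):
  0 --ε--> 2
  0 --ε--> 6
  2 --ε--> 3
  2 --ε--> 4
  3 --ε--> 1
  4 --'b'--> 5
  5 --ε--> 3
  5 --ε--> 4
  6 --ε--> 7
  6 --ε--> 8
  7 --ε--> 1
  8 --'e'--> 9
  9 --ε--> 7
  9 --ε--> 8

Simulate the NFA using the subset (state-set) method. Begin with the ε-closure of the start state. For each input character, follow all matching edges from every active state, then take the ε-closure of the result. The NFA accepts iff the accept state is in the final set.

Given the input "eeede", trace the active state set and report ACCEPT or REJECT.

start: ε-closure({0}) = {0,1,2,3,4,6,7,8}
'e' @ 1: {1,7,8,9}  [accepting]
'e' @ 2: {1,7,8,9}  [accepting]
'e' @ 3: {1,7,8,9}  [accepting]
'd' @ 4: {}  — state set empty
rest 'e' ignored (set empty)
after full input: {}  (accept=1 not in)

Answer: REJECT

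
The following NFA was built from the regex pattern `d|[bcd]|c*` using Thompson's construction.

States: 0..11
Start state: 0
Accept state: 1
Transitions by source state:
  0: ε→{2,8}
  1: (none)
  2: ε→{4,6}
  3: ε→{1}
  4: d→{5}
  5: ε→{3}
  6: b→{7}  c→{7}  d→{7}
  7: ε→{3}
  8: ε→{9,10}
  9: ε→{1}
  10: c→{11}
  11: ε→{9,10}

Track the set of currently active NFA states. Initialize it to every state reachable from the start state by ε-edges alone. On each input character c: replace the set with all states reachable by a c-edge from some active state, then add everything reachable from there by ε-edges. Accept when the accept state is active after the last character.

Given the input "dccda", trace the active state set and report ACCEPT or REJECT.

Answer: REJECT

Trace:
S₀ = ε-closure({0}) = {0,1,2,4,6,8,9,10}
'd' @ 1: {1,3,5,7}  ✓accept
'c' @ 2: {}  — no active states
rest 'cda' ignored (set empty)
end set {} — state 1 not in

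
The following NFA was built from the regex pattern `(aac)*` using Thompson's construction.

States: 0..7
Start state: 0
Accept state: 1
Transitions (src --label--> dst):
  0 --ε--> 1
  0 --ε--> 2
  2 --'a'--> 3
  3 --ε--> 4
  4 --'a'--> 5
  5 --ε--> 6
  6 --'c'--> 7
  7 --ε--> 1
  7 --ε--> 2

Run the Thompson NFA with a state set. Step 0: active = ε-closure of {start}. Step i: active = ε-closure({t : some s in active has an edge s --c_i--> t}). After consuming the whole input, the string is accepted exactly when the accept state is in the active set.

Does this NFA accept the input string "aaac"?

Answer: REJECT

Steps:
initial (ε-close {0}): {0,1,2}
'a' @ 1: {3,4}
'a' @ 2: {5,6}
'a' @ 3: {}  — dead — no transitions
rest 'c' ignored (set empty)
end set {} — state 1 not in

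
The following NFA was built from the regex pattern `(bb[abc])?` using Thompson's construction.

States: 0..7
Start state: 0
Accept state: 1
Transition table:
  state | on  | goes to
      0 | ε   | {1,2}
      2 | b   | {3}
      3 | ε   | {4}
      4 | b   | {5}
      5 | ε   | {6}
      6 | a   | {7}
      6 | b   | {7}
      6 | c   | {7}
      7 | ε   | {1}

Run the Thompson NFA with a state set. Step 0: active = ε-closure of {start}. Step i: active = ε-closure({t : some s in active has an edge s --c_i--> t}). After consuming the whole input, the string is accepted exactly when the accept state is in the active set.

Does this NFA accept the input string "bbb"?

initial (ε-close {0}): {0,1,2}
'b' @ 1: {3,4}
'b' @ 2: {5,6}
'b' @ 3: {1,7}  [accepting]
final: {1,7}; accept 1 in set

Answer: ACCEPT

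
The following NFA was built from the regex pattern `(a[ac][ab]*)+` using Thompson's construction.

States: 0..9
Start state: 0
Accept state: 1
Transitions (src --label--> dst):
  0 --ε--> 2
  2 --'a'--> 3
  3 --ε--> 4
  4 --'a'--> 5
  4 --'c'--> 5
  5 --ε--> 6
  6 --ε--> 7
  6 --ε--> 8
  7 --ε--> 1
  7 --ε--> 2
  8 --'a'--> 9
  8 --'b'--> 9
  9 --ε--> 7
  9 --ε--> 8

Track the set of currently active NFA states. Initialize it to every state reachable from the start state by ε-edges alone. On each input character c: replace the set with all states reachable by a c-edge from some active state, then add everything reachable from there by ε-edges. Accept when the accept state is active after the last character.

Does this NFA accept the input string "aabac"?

S₀ = ε-closure({0}) = {0,2}
'a' @ 1: {3,4}
'a' @ 2: {1,2,5,6,7,8}  ✓accept
'b' @ 3: {1,2,7,8,9}  ✓accept
'a' @ 4: {1,2,3,4,7,8,9}  ✓accept
'c' @ 5: {1,2,5,6,7,8}  ✓accept
after full input: {1,2,5,6,7,8}  (accept=1 in)

Answer: ACCEPT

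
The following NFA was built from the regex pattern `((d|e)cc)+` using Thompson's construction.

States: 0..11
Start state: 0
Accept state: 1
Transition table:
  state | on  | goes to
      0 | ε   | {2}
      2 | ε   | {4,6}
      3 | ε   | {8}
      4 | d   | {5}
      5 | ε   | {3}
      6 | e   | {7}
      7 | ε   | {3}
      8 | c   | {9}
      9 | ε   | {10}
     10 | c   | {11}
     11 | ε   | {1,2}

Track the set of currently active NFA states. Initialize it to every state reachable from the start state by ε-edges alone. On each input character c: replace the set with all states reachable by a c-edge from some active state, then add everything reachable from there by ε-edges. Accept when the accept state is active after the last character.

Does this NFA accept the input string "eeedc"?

Answer: REJECT

Trace:
start: ε-closure({0}) = {0,2,4,6}
'e' @ 1: {3,7,8}
'e' @ 2: {}  — state set empty
rest 'edc' ignored (set empty)
after full input: {}  (accept=1 not in)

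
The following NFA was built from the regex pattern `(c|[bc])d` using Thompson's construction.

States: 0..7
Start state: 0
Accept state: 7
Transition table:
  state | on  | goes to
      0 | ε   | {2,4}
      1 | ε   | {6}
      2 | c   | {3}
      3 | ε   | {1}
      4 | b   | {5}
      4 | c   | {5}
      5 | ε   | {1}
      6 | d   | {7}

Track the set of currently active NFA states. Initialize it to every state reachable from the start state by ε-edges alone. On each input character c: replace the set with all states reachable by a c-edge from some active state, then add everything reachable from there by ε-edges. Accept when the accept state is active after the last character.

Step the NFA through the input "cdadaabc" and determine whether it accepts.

start: ε-closure({0}) = {0,2,4}
'c' @ 1: {1,3,5,6}
'd' @ 2: {7}  (accept∈set)
'a' @ 3: {}  — state set empty
rest 'daabc' ignored (set empty)
after full input: {}  (accept=7 not in)

Answer: REJECT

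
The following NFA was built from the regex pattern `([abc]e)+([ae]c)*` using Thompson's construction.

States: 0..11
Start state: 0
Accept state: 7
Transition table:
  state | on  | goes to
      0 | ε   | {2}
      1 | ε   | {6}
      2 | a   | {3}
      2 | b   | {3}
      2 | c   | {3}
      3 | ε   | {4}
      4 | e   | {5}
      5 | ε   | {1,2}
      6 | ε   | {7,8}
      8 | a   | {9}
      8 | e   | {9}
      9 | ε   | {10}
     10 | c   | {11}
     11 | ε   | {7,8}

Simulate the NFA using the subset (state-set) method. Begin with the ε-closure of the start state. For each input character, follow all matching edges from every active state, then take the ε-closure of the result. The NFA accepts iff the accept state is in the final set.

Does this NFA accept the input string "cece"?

initial (ε-close {0}): {0,2}
'c' @ 1: {3,4}
'e' @ 2: {1,2,5,6,7,8}  (accept∈set)
'c' @ 3: {3,4}
'e' @ 4: {1,2,5,6,7,8}  (accept∈set)
final: {1,2,5,6,7,8}; accept 7 in set

Answer: ACCEPT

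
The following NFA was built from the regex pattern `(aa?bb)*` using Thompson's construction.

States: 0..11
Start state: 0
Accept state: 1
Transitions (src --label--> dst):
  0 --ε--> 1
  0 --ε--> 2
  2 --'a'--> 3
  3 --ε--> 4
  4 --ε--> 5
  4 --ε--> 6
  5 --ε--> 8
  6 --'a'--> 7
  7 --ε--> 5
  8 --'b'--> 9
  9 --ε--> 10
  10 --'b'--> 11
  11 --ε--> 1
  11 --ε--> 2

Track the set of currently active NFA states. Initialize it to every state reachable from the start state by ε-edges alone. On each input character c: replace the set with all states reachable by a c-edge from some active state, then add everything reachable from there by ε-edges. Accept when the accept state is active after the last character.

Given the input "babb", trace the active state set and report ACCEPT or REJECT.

initial (ε-close {0}): {0,1,2}
'b' @ 1: {}  — state set empty
rest 'abb' ignored (set empty)
after full input: {}  (accept=1 not in)

Answer: REJECT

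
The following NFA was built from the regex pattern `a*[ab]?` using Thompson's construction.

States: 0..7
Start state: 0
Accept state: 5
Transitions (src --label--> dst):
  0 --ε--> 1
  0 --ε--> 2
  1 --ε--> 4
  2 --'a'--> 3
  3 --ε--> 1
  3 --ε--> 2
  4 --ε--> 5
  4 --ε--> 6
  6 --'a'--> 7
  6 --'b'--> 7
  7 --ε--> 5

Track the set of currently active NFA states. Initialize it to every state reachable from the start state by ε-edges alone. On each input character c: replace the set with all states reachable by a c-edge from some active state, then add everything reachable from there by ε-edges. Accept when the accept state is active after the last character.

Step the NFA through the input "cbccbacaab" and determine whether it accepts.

start: ε-closure({0}) = {0,1,2,4,5,6}
'c' @ 1: {}  — no active states
rest 'bccbacaab' ignored (set empty)
after full input: {}  (accept=5 not in)

Answer: REJECT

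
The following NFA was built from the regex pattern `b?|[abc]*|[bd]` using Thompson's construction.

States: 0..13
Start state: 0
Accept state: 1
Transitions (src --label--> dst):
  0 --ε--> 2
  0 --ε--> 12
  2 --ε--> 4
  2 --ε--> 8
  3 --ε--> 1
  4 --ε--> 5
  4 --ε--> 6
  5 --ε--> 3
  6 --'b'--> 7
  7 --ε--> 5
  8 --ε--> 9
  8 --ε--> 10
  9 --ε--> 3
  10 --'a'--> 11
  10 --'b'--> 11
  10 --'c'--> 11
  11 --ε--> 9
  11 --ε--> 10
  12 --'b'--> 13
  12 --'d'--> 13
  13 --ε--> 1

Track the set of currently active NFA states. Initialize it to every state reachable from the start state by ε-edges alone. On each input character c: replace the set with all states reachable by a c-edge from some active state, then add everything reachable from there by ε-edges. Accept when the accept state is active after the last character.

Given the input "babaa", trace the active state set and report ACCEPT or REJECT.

initial (ε-close {0}): {0,1,2,3,4,5,6,8,9,10,12}
'b' @ 1: {1,3,5,7,9,10,11,13}  (accept∈set)
'a' @ 2: {1,3,9,10,11}  (accept∈set)
'b' @ 3: {1,3,9,10,11}  (accept∈set)
'a' @ 4: {1,3,9,10,11}  (accept∈set)
'a' @ 5: {1,3,9,10,11}  (accept∈set)
final: {1,3,9,10,11}; accept 1 in set

Answer: ACCEPT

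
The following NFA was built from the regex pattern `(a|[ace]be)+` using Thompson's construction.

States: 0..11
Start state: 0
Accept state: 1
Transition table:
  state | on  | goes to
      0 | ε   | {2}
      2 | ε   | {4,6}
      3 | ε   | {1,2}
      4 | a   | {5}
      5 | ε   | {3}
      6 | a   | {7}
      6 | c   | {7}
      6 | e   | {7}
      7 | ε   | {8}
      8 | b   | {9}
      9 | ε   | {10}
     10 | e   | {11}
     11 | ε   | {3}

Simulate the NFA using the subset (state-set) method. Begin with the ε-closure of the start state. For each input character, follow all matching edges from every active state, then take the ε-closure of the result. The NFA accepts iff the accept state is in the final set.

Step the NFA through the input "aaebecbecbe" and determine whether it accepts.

Answer: ACCEPT

Trace:
S₀ = ε-closure({0}) = {0,2,4,6}
'a' @ 1: {1,2,3,4,5,6,7,8}  ✓accept
'a' @ 2: {1,2,3,4,5,6,7,8}  ✓accept
'e' @ 3: {7,8}
'b' @ 4: {9,10}
'e' @ 5: {1,2,3,4,6,11}  ✓accept
'c' @ 6: {7,8}
'b' @ 7: {9,10}
'e' @ 8: {1,2,3,4,6,11}  ✓accept
'c' @ 9: {7,8}
'b' @ 10: {9,10}
'e' @ 11: {1,2,3,4,6,11}  ✓accept
final: {1,2,3,4,6,11}; accept 1 in set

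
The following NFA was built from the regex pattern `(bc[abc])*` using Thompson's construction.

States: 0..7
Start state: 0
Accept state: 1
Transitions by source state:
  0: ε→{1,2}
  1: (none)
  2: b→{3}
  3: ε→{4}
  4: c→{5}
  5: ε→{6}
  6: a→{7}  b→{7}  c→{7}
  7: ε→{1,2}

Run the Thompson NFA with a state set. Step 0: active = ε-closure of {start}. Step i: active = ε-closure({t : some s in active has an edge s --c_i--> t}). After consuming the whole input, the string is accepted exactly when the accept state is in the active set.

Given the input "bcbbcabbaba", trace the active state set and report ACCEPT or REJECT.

Answer: REJECT

Trace:
initial (ε-close {0}): {0,1,2}
'b' @ 1: {3,4}
'c' @ 2: {5,6}
'b' @ 3: {1,2,7}  (accept∈set)
'b' @ 4: {3,4}
'c' @ 5: {5,6}
'a' @ 6: {1,2,7}  (accept∈set)
'b' @ 7: {3,4}
'b' @ 8: {}  — dead — no transitions
rest 'aba' ignored (set empty)
end set {} — state 1 not in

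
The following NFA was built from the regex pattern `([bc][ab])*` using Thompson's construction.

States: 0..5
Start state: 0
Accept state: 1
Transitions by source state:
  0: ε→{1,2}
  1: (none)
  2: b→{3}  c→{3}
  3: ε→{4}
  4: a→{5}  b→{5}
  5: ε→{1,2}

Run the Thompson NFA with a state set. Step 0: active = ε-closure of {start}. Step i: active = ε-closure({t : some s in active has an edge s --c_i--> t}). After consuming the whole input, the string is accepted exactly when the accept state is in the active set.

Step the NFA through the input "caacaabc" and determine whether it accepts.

Answer: REJECT

Steps:
initial (ε-close {0}): {0,1,2}
'c' @ 1: {3,4}
'a' @ 2: {1,2,5}  (accept∈set)
'a' @ 3: {}  — dead — no transitions
rest 'caabc' ignored (set empty)
end set {} — state 1 not in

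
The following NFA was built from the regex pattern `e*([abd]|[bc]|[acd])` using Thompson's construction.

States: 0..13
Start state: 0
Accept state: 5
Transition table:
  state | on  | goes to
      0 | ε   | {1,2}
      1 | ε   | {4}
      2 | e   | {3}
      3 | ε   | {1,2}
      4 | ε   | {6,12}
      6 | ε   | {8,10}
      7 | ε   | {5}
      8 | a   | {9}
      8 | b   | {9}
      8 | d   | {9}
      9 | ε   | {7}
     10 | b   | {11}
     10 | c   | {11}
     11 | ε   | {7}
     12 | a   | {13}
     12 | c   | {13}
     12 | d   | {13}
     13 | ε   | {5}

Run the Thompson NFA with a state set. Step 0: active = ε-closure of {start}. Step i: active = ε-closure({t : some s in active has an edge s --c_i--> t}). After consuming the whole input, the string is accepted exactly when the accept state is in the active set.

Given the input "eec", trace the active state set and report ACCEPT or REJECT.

start: ε-closure({0}) = {0,1,2,4,6,8,10,12}
'e' @ 1: {1,2,3,4,6,8,10,12}
'e' @ 2: {1,2,3,4,6,8,10,12}
'c' @ 3: {5,7,11,13}  [accepting]
after full input: {5,7,11,13}  (accept=5 in)

Answer: ACCEPT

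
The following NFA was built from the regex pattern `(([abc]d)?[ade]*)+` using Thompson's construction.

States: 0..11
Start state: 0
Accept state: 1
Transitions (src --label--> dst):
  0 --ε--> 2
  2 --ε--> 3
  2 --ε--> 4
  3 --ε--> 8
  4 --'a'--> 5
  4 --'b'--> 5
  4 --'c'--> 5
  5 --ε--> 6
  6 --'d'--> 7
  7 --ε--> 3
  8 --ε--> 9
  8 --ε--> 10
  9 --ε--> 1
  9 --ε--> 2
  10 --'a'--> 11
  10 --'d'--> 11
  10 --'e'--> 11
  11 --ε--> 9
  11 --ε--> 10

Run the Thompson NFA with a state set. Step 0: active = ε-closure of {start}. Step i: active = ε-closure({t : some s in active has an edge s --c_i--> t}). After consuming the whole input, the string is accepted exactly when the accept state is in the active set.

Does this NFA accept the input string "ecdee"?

Answer: ACCEPT

Trace:
S₀ = ε-closure({0}) = {0,1,2,3,4,8,9,10}
'e' @ 1: {1,2,3,4,8,9,10,11}  ✓accept
'c' @ 2: {5,6}
'd' @ 3: {1,2,3,4,7,8,9,10}  ✓accept
'e' @ 4: {1,2,3,4,8,9,10,11}  ✓accept
'e' @ 5: {1,2,3,4,8,9,10,11}  ✓accept
end set {1,2,3,4,8,9,10,11} — state 1 in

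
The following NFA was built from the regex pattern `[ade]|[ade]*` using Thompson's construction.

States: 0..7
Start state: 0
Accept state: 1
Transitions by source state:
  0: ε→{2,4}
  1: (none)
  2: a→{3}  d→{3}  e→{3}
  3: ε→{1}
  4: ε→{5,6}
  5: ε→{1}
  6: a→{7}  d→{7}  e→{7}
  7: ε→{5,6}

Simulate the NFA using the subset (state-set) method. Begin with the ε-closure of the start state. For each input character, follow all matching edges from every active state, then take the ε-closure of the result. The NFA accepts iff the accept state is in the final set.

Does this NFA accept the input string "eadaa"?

start: ε-closure({0}) = {0,1,2,4,5,6}
'e' @ 1: {1,3,5,6,7}  ✓accept
'a' @ 2: {1,5,6,7}  ✓accept
'd' @ 3: {1,5,6,7}  ✓accept
'a' @ 4: {1,5,6,7}  ✓accept
'a' @ 5: {1,5,6,7}  ✓accept
final: {1,5,6,7}; accept 1 in set

Answer: ACCEPT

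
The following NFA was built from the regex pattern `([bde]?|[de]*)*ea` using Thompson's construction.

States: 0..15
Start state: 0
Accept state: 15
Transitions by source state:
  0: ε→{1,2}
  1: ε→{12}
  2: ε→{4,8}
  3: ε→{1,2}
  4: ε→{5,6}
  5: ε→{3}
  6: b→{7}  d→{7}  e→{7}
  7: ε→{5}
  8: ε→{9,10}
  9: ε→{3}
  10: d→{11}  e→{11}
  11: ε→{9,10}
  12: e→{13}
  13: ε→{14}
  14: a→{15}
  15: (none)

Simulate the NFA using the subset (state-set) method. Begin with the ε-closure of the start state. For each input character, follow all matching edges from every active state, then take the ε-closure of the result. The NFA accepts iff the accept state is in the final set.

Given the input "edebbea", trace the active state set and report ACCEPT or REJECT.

Answer: ACCEPT

Derivation:
S₀ = ε-closure({0}) = {0,1,2,3,4,5,6,8,9,10,12}
'e' @ 1: {1,2,3,4,5,6,7,8,9,10,11,12,13,14}
'd' @ 2: {1,2,3,4,5,6,7,8,9,10,11,12}
'e' @ 3: {1,2,3,4,5,6,7,8,9,10,11,12,13,14}
'b' @ 4: {1,2,3,4,5,6,7,8,9,10,12}
'b' @ 5: {1,2,3,4,5,6,7,8,9,10,12}
'e' @ 6: {1,2,3,4,5,6,7,8,9,10,11,12,13,14}
'a' @ 7: {15}  (accept∈set)
after full input: {15}  (accept=15 in)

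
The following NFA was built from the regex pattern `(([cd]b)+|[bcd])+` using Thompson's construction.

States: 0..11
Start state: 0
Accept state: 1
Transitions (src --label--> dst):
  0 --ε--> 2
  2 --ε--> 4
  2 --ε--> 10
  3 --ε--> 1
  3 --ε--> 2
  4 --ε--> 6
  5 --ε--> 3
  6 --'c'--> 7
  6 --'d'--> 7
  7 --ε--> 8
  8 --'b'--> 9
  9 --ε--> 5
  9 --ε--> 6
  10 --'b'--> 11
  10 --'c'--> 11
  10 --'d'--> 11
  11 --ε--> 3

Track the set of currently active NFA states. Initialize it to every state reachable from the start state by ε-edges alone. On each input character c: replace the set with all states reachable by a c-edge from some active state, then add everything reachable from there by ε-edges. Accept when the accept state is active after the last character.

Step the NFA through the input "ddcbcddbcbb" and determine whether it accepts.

Answer: ACCEPT

Steps:
initial (ε-close {0}): {0,2,4,6,10}
'd' @ 1: {1,2,3,4,6,7,8,10,11}  ✓accept
'd' @ 2: {1,2,3,4,6,7,8,10,11}  ✓accept
'c' @ 3: {1,2,3,4,6,7,8,10,11}  ✓accept
'b' @ 4: {1,2,3,4,5,6,9,10,11}  ✓accept
'c' @ 5: {1,2,3,4,6,7,8,10,11}  ✓accept
'd' @ 6: {1,2,3,4,6,7,8,10,11}  ✓accept
'd' @ 7: {1,2,3,4,6,7,8,10,11}  ✓accept
'b' @ 8: {1,2,3,4,5,6,9,10,11}  ✓accept
'c' @ 9: {1,2,3,4,6,7,8,10,11}  ✓accept
'b' @ 10: {1,2,3,4,5,6,9,10,11}  ✓accept
'b' @ 11: {1,2,3,4,6,10,11}  ✓accept
after full input: {1,2,3,4,6,10,11}  (accept=1 in)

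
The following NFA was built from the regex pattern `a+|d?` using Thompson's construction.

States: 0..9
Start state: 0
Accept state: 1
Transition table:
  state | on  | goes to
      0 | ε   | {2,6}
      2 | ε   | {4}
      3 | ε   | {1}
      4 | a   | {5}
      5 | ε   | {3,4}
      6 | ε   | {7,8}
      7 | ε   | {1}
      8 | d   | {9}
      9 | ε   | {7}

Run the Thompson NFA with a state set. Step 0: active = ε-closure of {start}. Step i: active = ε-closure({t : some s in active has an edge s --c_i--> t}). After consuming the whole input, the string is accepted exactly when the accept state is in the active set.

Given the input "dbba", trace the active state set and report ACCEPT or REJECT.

S₀ = ε-closure({0}) = {0,1,2,4,6,7,8}
'd' @ 1: {1,7,9}  [accepting]
'b' @ 2: {}  — no active states
rest 'ba' ignored (set empty)
after full input: {}  (accept=1 not in)

Answer: REJECT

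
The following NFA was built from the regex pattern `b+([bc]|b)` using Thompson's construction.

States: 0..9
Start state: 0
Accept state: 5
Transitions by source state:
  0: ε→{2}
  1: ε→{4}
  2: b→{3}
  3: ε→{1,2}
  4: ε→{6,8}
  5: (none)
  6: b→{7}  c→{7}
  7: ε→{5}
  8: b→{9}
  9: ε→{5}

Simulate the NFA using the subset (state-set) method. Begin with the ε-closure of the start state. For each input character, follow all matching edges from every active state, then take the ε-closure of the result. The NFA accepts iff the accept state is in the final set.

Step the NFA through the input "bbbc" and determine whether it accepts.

start: ε-closure({0}) = {0,2}
'b' @ 1: {1,2,3,4,6,8}
'b' @ 2: {1,2,3,4,5,6,7,8,9}  ✓accept
'b' @ 3: {1,2,3,4,5,6,7,8,9}  ✓accept
'c' @ 4: {5,7}  ✓accept
final: {5,7}; accept 5 in set

Answer: ACCEPT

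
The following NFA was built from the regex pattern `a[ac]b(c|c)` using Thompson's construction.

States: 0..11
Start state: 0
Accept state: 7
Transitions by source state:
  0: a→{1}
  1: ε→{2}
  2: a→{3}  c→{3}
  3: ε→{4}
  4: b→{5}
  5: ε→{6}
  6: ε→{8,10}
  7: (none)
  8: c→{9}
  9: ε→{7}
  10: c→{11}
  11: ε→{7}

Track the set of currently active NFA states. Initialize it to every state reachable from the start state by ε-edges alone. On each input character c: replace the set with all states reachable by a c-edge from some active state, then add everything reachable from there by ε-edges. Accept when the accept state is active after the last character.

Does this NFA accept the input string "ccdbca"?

Answer: REJECT

Steps:
S₀ = ε-closure({0}) = {0}
'c' @ 1: {}  — no active states
rest 'cdbca' ignored (set empty)
end set {} — state 7 not in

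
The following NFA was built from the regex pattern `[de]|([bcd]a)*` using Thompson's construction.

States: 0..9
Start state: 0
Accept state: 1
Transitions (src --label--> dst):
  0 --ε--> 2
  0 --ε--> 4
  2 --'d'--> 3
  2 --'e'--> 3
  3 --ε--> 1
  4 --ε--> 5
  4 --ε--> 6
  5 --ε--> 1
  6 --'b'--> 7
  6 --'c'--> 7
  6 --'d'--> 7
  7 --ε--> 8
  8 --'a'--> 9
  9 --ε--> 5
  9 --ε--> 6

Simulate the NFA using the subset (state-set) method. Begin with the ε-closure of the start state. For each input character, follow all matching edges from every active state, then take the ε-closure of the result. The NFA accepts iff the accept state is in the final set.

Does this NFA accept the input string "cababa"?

start: ε-closure({0}) = {0,1,2,4,5,6}
'c' @ 1: {7,8}
'a' @ 2: {1,5,6,9}  ✓accept
'b' @ 3: {7,8}
'a' @ 4: {1,5,6,9}  ✓accept
'b' @ 5: {7,8}
'a' @ 6: {1,5,6,9}  ✓accept
end set {1,5,6,9} — state 1 in

Answer: ACCEPT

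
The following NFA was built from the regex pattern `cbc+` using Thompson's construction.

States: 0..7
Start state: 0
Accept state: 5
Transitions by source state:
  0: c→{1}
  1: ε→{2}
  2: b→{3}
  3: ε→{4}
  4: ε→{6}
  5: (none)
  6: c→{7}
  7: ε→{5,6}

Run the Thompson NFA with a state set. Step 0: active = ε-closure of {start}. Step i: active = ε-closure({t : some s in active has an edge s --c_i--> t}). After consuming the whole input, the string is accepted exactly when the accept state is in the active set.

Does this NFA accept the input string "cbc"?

Answer: ACCEPT

Derivation:
initial (ε-close {0}): {0}
'c' @ 1: {1,2}
'b' @ 2: {3,4,6}
'c' @ 3: {5,6,7}  (accept∈set)
after full input: {5,6,7}  (accept=5 in)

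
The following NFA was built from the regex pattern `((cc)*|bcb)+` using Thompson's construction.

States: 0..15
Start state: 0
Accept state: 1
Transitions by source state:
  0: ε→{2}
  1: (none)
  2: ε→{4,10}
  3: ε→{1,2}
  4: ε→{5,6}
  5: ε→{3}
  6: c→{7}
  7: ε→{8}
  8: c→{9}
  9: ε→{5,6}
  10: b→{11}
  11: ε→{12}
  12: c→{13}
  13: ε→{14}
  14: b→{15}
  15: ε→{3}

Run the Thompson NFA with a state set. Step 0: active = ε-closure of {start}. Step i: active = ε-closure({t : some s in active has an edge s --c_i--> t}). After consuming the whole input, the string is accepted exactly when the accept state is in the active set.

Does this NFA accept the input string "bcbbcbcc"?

Answer: ACCEPT

Derivation:
start: ε-closure({0}) = {0,1,2,3,4,5,6,10}
'b' @ 1: {11,12}
'c' @ 2: {13,14}
'b' @ 3: {1,2,3,4,5,6,10,15}  [accepting]
'b' @ 4: {11,12}
'c' @ 5: {13,14}
'b' @ 6: {1,2,3,4,5,6,10,15}  [accepting]
'c' @ 7: {7,8}
'c' @ 8: {1,2,3,4,5,6,9,10}  [accepting]
after full input: {1,2,3,4,5,6,9,10}  (accept=1 in)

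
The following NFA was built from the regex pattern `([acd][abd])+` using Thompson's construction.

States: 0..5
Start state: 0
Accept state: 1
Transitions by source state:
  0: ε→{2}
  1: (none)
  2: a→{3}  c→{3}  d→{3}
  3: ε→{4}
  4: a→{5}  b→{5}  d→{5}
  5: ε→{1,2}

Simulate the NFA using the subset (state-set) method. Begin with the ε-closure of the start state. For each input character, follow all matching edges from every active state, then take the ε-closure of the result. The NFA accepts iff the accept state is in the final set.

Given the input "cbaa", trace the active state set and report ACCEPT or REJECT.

Answer: ACCEPT

Steps:
start: ε-closure({0}) = {0,2}
'c' @ 1: {3,4}
'b' @ 2: {1,2,5}  ✓accept
'a' @ 3: {3,4}
'a' @ 4: {1,2,5}  ✓accept
end set {1,2,5} — state 1 in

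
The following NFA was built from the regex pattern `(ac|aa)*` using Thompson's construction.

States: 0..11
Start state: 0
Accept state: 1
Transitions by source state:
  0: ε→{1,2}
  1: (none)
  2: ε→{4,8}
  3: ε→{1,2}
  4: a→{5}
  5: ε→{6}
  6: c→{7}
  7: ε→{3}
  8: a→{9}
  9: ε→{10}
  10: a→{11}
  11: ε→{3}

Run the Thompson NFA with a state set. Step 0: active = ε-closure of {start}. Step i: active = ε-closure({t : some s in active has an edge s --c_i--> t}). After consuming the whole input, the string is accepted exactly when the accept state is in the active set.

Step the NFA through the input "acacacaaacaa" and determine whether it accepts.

initial (ε-close {0}): {0,1,2,4,8}
'a' @ 1: {5,6,9,10}
'c' @ 2: {1,2,3,4,7,8}  ✓accept
'a' @ 3: {5,6,9,10}
'c' @ 4: {1,2,3,4,7,8}  ✓accept
'a' @ 5: {5,6,9,10}
'c' @ 6: {1,2,3,4,7,8}  ✓accept
'a' @ 7: {5,6,9,10}
'a' @ 8: {1,2,3,4,8,11}  ✓accept
'a' @ 9: {5,6,9,10}
'c' @ 10: {1,2,3,4,7,8}  ✓accept
'a' @ 11: {5,6,9,10}
'a' @ 12: {1,2,3,4,8,11}  ✓accept
end set {1,2,3,4,8,11} — state 1 in

Answer: ACCEPT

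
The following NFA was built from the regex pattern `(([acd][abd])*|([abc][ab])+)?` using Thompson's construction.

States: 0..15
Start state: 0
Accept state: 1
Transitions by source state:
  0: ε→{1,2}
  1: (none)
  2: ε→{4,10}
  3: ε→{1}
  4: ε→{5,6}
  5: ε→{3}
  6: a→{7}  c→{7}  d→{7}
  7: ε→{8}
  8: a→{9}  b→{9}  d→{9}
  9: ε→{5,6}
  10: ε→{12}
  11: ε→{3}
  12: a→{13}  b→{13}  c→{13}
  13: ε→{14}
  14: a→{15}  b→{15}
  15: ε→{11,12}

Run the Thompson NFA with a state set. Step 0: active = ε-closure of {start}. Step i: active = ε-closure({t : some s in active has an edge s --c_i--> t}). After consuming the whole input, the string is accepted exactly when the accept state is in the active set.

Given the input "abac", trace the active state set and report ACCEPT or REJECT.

initial (ε-close {0}): {0,1,2,3,4,5,6,10,12}
'a' @ 1: {7,8,13,14}
'b' @ 2: {1,3,5,6,9,11,12,15}  [accepting]
'a' @ 3: {7,8,13,14}
'c' @ 4: {}  — no active states
final: {}; accept 1 not in set

Answer: REJECT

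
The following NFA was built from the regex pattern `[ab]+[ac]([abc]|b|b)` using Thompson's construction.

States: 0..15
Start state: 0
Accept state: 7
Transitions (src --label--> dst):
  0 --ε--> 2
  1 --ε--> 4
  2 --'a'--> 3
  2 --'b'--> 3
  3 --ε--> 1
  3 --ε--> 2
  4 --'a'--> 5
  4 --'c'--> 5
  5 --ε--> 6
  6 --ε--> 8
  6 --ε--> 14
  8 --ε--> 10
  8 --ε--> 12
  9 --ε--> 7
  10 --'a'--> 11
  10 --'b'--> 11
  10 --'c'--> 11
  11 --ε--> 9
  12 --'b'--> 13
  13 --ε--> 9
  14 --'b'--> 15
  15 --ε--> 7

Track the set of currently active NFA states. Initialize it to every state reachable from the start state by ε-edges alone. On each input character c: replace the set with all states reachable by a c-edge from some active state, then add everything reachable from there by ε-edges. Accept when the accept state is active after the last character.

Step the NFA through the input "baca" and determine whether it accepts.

Answer: ACCEPT

Steps:
S₀ = ε-closure({0}) = {0,2}
'b' @ 1: {1,2,3,4}
'a' @ 2: {1,2,3,4,5,6,8,10,12,14}
'c' @ 3: {5,6,7,8,9,10,11,12,14}  ✓accept
'a' @ 4: {7,9,11}  ✓accept
after full input: {7,9,11}  (accept=7 in)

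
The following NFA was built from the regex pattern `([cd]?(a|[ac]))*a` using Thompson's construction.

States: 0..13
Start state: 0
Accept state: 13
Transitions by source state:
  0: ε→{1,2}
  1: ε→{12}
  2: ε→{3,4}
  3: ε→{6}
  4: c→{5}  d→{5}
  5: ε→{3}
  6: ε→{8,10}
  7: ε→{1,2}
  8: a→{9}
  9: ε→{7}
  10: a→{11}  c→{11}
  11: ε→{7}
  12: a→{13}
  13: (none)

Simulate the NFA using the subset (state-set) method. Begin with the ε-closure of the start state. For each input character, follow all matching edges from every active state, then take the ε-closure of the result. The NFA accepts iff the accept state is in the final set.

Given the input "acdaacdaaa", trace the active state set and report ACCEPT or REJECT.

S₀ = ε-closure({0}) = {0,1,2,3,4,6,8,10,12}
'a' @ 1: {1,2,3,4,6,7,8,9,10,11,12,13}  (accept∈set)
'c' @ 2: {1,2,3,4,5,6,7,8,10,11,12}
'd' @ 3: {3,5,6,8,10}
'a' @ 4: {1,2,3,4,6,7,8,9,10,11,12}
'a' @ 5: {1,2,3,4,6,7,8,9,10,11,12,13}  (accept∈set)
'c' @ 6: {1,2,3,4,5,6,7,8,10,11,12}
'd' @ 7: {3,5,6,8,10}
'a' @ 8: {1,2,3,4,6,7,8,9,10,11,12}
'a' @ 9: {1,2,3,4,6,7,8,9,10,11,12,13}  (accept∈set)
'a' @ 10: {1,2,3,4,6,7,8,9,10,11,12,13}  (accept∈set)
final: {1,2,3,4,6,7,8,9,10,11,12,13}; accept 13 in set

Answer: ACCEPT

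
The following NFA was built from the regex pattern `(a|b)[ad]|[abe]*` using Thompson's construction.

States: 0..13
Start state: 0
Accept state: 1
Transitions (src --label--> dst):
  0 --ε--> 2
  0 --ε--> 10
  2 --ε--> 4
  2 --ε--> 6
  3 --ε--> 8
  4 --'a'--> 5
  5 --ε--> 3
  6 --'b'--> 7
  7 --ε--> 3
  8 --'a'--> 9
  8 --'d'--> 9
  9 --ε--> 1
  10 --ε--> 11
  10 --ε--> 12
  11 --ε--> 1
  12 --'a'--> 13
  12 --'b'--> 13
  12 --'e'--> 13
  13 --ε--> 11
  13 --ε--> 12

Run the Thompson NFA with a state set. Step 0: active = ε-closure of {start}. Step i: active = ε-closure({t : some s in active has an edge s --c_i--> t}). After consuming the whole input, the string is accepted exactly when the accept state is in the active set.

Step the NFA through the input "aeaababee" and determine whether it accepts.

Answer: ACCEPT

Steps:
S₀ = ε-closure({0}) = {0,1,2,4,6,10,11,12}
'a' @ 1: {1,3,5,8,11,12,13}  (accept∈set)
'e' @ 2: {1,11,12,13}  (accept∈set)
'a' @ 3: {1,11,12,13}  (accept∈set)
'a' @ 4: {1,11,12,13}  (accept∈set)
'b' @ 5: {1,11,12,13}  (accept∈set)
'a' @ 6: {1,11,12,13}  (accept∈set)
'b' @ 7: {1,11,12,13}  (accept∈set)
'e' @ 8: {1,11,12,13}  (accept∈set)
'e' @ 9: {1,11,12,13}  (accept∈set)
final: {1,11,12,13}; accept 1 in set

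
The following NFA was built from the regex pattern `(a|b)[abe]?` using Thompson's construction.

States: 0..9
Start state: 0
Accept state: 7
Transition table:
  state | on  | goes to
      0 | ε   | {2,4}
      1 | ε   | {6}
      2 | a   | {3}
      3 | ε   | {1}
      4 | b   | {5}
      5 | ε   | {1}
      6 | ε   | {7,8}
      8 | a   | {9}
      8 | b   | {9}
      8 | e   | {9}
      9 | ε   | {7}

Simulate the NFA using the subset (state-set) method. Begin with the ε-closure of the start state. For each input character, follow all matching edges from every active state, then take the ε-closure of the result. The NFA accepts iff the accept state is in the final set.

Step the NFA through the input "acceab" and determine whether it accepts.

Answer: REJECT

Trace:
start: ε-closure({0}) = {0,2,4}
'a' @ 1: {1,3,6,7,8}  (accept∈set)
'c' @ 2: {}  — no active states
rest 'ceab' ignored (set empty)
final: {}; accept 7 not in set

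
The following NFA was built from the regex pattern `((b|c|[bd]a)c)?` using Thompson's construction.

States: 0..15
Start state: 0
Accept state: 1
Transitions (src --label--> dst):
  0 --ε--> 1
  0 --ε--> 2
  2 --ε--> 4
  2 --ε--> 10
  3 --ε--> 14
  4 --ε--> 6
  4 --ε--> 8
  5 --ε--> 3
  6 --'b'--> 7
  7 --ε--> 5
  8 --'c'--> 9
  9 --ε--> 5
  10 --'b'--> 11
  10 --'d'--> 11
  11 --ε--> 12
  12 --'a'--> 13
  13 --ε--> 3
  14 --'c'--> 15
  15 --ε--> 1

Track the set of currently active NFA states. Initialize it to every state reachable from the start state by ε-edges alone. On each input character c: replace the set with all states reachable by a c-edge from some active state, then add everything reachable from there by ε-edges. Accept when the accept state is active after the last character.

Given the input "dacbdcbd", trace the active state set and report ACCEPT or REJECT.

Answer: REJECT

Trace:
S₀ = ε-closure({0}) = {0,1,2,4,6,8,10}
'd' @ 1: {11,12}
'a' @ 2: {3,13,14}
'c' @ 3: {1,15}  [accepting]
'b' @ 4: {}  — no active states
rest 'dcbd' ignored (set empty)
after full input: {}  (accept=1 not in)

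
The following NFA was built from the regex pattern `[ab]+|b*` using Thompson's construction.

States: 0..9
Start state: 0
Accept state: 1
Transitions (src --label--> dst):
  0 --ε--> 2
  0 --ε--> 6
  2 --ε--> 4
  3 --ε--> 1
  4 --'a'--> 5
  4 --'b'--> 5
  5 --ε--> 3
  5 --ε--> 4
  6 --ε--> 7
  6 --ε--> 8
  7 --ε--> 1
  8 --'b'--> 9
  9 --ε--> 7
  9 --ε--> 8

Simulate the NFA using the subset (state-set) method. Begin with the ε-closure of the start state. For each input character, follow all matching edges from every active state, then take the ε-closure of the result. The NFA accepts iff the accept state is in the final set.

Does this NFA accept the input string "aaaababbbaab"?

Answer: ACCEPT

Steps:
S₀ = ε-closure({0}) = {0,1,2,4,6,7,8}
'a' @ 1: {1,3,4,5}  [accepting]
'a' @ 2: {1,3,4,5}  [accepting]
'a' @ 3: {1,3,4,5}  [accepting]
'a' @ 4: {1,3,4,5}  [accepting]
'b' @ 5: {1,3,4,5}  [accepting]
'a' @ 6: {1,3,4,5}  [accepting]
'b' @ 7: {1,3,4,5}  [accepting]
'b' @ 8: {1,3,4,5}  [accepting]
'b' @ 9: {1,3,4,5}  [accepting]
'a' @ 10: {1,3,4,5}  [accepting]
'a' @ 11: {1,3,4,5}  [accepting]
'b' @ 12: {1,3,4,5}  [accepting]
end set {1,3,4,5} — state 1 in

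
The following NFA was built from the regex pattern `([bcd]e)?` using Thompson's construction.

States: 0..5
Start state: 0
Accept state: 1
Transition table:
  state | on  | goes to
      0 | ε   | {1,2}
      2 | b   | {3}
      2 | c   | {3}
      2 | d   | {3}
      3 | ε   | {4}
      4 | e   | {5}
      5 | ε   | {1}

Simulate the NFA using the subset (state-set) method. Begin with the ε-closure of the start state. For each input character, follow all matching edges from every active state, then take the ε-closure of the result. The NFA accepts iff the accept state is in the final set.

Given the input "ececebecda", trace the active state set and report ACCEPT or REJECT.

Answer: REJECT

Steps:
initial (ε-close {0}): {0,1,2}
'e' @ 1: {}  — no active states
rest 'cecebecda' ignored (set empty)
end set {} — state 1 not in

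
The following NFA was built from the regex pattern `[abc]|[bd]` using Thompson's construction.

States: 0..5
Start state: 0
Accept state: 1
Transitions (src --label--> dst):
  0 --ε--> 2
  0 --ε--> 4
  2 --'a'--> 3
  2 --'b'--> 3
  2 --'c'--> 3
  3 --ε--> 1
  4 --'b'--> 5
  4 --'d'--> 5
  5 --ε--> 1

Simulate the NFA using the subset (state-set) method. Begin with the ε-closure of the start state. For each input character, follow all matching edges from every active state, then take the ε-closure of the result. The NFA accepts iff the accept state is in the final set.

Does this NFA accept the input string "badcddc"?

initial (ε-close {0}): {0,2,4}
'b' @ 1: {1,3,5}  (accept∈set)
'a' @ 2: {}  — state set empty
rest 'dcddc' ignored (set empty)
end set {} — state 1 not in

Answer: REJECT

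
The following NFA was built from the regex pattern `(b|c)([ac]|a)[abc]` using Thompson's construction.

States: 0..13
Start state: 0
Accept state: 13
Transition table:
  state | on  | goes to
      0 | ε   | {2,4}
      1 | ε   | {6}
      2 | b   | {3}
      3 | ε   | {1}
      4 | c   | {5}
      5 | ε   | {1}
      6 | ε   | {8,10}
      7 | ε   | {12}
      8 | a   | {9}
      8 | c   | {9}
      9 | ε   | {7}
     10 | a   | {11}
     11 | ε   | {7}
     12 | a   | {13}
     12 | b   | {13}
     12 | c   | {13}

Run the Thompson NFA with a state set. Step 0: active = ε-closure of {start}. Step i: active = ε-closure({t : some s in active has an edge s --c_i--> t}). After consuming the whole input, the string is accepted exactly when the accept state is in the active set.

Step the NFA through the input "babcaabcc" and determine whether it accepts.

start: ε-closure({0}) = {0,2,4}
'b' @ 1: {1,3,6,8,10}
'a' @ 2: {7,9,11,12}
'b' @ 3: {13}  [accepting]
'c' @ 4: {}  — no active states
rest 'aabcc' ignored (set empty)
end set {} — state 13 not in

Answer: REJECT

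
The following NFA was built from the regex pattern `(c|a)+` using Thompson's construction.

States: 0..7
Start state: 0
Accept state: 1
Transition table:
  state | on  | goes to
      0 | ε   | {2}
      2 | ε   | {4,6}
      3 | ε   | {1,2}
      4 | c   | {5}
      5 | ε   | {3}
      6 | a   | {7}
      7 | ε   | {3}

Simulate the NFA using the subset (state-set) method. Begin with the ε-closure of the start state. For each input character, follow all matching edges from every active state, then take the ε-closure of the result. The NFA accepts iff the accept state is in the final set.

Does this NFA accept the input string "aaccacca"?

Answer: ACCEPT

Derivation:
initial (ε-close {0}): {0,2,4,6}
'a' @ 1: {1,2,3,4,6,7}  ✓accept
'a' @ 2: {1,2,3,4,6,7}  ✓accept
'c' @ 3: {1,2,3,4,5,6}  ✓accept
'c' @ 4: {1,2,3,4,5,6}  ✓accept
'a' @ 5: {1,2,3,4,6,7}  ✓accept
'c' @ 6: {1,2,3,4,5,6}  ✓accept
'c' @ 7: {1,2,3,4,5,6}  ✓accept
'a' @ 8: {1,2,3,4,6,7}  ✓accept
end set {1,2,3,4,6,7} — state 1 in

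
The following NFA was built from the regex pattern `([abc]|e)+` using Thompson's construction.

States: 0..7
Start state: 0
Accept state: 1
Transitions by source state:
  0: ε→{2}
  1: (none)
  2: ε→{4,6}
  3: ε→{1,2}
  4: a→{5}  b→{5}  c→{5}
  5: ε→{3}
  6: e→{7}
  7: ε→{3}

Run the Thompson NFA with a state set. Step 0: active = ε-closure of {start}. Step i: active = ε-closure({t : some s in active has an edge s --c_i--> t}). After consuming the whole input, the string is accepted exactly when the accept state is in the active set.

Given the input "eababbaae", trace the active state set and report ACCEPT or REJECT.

Answer: ACCEPT

Trace:
S₀ = ε-closure({0}) = {0,2,4,6}
'e' @ 1: {1,2,3,4,6,7}  (accept∈set)
'a' @ 2: {1,2,3,4,5,6}  (accept∈set)
'b' @ 3: {1,2,3,4,5,6}  (accept∈set)
'a' @ 4: {1,2,3,4,5,6}  (accept∈set)
'b' @ 5: {1,2,3,4,5,6}  (accept∈set)
'b' @ 6: {1,2,3,4,5,6}  (accept∈set)
'a' @ 7: {1,2,3,4,5,6}  (accept∈set)
'a' @ 8: {1,2,3,4,5,6}  (accept∈set)
'e' @ 9: {1,2,3,4,6,7}  (accept∈set)
final: {1,2,3,4,6,7}; accept 1 in set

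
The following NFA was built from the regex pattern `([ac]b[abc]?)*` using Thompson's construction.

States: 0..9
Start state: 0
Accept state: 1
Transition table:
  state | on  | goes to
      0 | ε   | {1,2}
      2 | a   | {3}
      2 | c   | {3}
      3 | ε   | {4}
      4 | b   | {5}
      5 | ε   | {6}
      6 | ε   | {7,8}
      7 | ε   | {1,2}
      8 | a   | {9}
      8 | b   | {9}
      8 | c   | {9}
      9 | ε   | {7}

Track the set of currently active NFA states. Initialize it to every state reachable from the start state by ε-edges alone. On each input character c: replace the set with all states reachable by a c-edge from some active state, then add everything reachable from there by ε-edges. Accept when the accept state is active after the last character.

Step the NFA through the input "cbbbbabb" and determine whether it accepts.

start: ε-closure({0}) = {0,1,2}
'c' @ 1: {3,4}
'b' @ 2: {1,2,5,6,7,8}  [accepting]
'b' @ 3: {1,2,7,9}  [accepting]
'b' @ 4: {}  — no active states
rest 'babb' ignored (set empty)
after full input: {}  (accept=1 not in)

Answer: REJECT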